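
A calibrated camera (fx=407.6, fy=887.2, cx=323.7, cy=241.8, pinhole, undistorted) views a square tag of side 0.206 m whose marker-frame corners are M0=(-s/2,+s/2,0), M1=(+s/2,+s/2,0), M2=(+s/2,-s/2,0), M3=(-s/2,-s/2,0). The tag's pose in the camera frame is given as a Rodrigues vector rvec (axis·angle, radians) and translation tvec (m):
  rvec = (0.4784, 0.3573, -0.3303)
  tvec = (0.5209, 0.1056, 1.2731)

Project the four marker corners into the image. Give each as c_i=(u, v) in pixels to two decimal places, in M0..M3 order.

Intrinsics K: fx=407.6, fy=887.2, cx=323.7, cy=241.8
Marker side s = 0.206 m; corners in marker frame (Z=0):
  M0 = (-0.1030, +0.1030, 0)
  M1 = (+0.1030, +0.1030, 0)
  M2 = (+0.1030, -0.1030, 0)
  M3 = (-0.1030, -0.1030, 0)
rvec = (0.4784, 0.3573, -0.3303), |rvec| = θ = 0.68237 rad = 39.097°
Rodrigues: sinθ=0.63063, 1−cosθ=0.22392; R = I + sinθ·[k]× + (1−cosθ)·[k]×²:
    [+0.88614 +0.38746 +0.25422]
    [-0.22306 +0.83747 -0.49888]
    [-0.40620 +0.38538 +0.82855]
t = (0.5209, 0.1056, 1.2731) m
M0: Pc = R·M0+t = (+0.46954, +0.21483, +1.35463); u = 407.6·(+0.46954)/1.35463 + 323.7 = 464.9802, v = 887.2·(+0.21483)/1.35463 + 241.8 = 382.5033
M1: Pc = R·M1+t = (+0.65208, +0.16888, +1.27096); u = 407.6·(+0.65208)/1.27096 + 323.7 = 532.8247, v = 887.2·(+0.16888)/1.27096 + 241.8 = 359.6915
M2: Pc = R·M2+t = (+0.57226, -0.00363, +1.19157); u = 407.6·(+0.57226)/1.19157 + 323.7 = 519.4547, v = 887.2·(-0.00363)/1.19157 + 241.8 = 239.0938
M3: Pc = R·M3+t = (+0.38972, +0.04232, +1.27524); u = 407.6·(+0.38972)/1.27524 + 323.7 = 448.2639, v = 887.2·(+0.04232)/1.27524 + 241.8 = 271.2390

c0=(464.98, 382.50) c1=(532.82, 359.69) c2=(519.45, 239.09) c3=(448.26, 271.24)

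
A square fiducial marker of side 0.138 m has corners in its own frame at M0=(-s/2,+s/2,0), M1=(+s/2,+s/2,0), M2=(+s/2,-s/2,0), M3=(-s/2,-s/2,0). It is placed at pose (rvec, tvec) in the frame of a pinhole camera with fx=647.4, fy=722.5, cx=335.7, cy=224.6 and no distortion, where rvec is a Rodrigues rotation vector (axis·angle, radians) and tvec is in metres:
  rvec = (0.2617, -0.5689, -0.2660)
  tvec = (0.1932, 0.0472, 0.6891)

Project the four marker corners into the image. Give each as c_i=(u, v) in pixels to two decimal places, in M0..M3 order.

Intrinsics K: fx=647.4, fy=722.5, cx=335.7, cy=224.6
Marker side s = 0.138 m; corners in marker frame (Z=0):
  M0 = (-0.0690, +0.0690, 0)
  M1 = (+0.0690, +0.0690, 0)
  M2 = (+0.0690, -0.0690, 0)
  M3 = (-0.0690, -0.0690, 0)
rvec = (0.2617, -0.5689, -0.2660), |rvec| = θ = 0.68036 rad = 38.982°
Rodrigues: sinθ=0.62907, 1−cosθ=0.22265; R = I + sinθ·[k]× + (1−cosθ)·[k]×²:
    [+0.81029 +0.17434 -0.55950]
    [-0.31756 +0.93302 -0.16918]
    [+0.49253 +0.31476 +0.81138]
t = (0.1932, 0.0472, 0.6891) m
M0: Pc = R·M0+t = (+0.14932, +0.13349, +0.67683); u = 647.4·(+0.14932)/0.67683 + 335.7 = 478.5257, v = 722.5·(+0.13349)/0.67683 + 224.6 = 367.0969
M1: Pc = R·M1+t = (+0.26114, +0.08967, +0.74480); u = 647.4·(+0.26114)/0.74480 + 335.7 = 562.6881, v = 722.5·(+0.08967)/0.74480 + 224.6 = 311.5818
M2: Pc = R·M2+t = (+0.23708, -0.03909, +0.70137); u = 647.4·(+0.23708)/0.70137 + 335.7 = 554.5388, v = 722.5·(-0.03909)/0.70137 + 224.6 = 184.3318
M3: Pc = R·M3+t = (+0.12526, +0.00473, +0.63340); u = 647.4·(+0.12526)/0.63340 + 335.7 = 463.7302, v = 722.5·(+0.00473)/0.63340 + 224.6 = 229.9990

c0=(478.53, 367.10) c1=(562.69, 311.58) c2=(554.54, 184.33) c3=(463.73, 230.00)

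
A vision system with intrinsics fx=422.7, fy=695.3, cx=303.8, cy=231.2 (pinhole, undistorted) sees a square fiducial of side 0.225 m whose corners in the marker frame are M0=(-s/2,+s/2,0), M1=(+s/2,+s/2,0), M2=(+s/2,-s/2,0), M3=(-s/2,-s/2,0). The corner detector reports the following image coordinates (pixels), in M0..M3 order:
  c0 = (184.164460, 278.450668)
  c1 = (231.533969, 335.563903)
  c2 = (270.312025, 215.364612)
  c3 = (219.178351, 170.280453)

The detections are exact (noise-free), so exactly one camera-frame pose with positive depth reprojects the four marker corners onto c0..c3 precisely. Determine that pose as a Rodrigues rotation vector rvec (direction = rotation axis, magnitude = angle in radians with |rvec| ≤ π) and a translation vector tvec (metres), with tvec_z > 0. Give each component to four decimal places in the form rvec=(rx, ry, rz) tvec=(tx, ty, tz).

rvec=(-0.1555, 0.5849, 0.4693) tvec=(-0.2263, 0.0303, 1.2144)

Intrinsics K: fx=422.7, fy=695.3, cx=303.8, cy=231.2
Marker side s = 0.225 m; corners in marker frame (Z=0):
  M0 = (-0.1125, +0.1125, 0)
  M1 = (+0.1125, +0.1125, 0)
  M2 = (+0.1125, -0.1125, 0)
  M3 = (-0.1125, -0.1125, 0)
Detected image corners:
  c0 = (184.164460, 278.450668) px
  c1 = (231.533969, 335.563903) px
  c2 = (270.312025, 215.364612) px
  c3 = (219.178351, 170.280453) px
Planar DLT: solve 8×8 A·h = b for H (H[2,2]=1):
  H  [+113.78892 -165.42205 +225.02757]
  H  [+110.99513 +504.01796 +248.52652]
  H  [-0.46450 -0.00829 +1.00000]
B = K⁻¹H; ‖b₁‖=0.823448, ‖b₂‖=0.823448; λ = 2/(‖b₁‖+‖b₂‖) = 1.214406, sign → tz>0 ⇒ λ=+1.214406
r₁ = λ·B[:,0] = (+0.73233,+0.38143,-0.56409); r₂ = λ·B[:,1] = (-0.46801,+0.88366,-0.01007)
r₃ = r₁×r₂ = (+0.49462,+0.27138,+0.82565); SVD([r₁ r₂ r₃]) → R = UVᵀ:
  R  [+0.73233 -0.46801 +0.49462]
  R  [+0.38143 +0.88366 +0.27138]
  R  [-0.56409 -0.01007 +0.82565]
t = (-0.22631, +0.03026, +1.21441) m
tr R = 2.441647; θ = arccos((tr R − 1)/2) = 0.765806 rad = 43.877°
axis k = ((R−Rᵀ)₃₂, (R−Rᵀ)₁₃, (R−Rᵀ)₂₁) / (2 sinθ) = (-0.203033, +0.763733, +0.612772)
rvec = θ·k = (-0.155484, +0.584872, +0.469265)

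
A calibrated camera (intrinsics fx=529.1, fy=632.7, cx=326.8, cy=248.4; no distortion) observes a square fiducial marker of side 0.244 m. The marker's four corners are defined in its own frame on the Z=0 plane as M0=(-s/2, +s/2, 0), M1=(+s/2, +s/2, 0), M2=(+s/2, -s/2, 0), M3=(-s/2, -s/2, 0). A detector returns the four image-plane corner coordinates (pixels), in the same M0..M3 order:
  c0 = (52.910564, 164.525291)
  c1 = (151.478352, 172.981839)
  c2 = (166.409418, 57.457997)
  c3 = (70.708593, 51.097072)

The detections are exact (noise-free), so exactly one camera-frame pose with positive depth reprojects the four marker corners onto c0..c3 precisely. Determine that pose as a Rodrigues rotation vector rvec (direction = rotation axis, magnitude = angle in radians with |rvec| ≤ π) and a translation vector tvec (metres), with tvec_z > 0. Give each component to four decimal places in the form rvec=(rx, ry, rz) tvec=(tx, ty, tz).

rvec=(-0.1730, 0.0778, 0.0867) tvec=(-0.5219, -0.2776, 1.2744)

Intrinsics K: fx=529.1, fy=632.7, cx=326.8, cy=248.4
Marker side s = 0.244 m; corners in marker frame (Z=0):
  M0 = (-0.1220, +0.1220, 0)
  M1 = (+0.1220, +0.1220, 0)
  M2 = (+0.1220, -0.1220, 0)
  M3 = (-0.1220, -0.1220, 0)
Detected image corners:
  c0 = (52.910564, 164.525291) px
  c1 = (151.478352, 172.981839) px
  c2 = (166.409418, 57.457997) px
  c3 = (70.708593, 51.097072) px
Planar DLT: solve 8×8 A·h = b for H (H[2,2]=1):
  H  [+390.65973 -81.70326 +110.11480]
  H  [+22.88177 +454.39092 +110.56260]
  H  [-0.06647 -0.13216 +1.00000]
B = K⁻¹H; ‖b₁‖=0.784708, ‖b₂‖=0.784708; λ = 2/(‖b₁‖+‖b₂‖) = 1.274360, sign → tz>0 ⇒ λ=+1.274360
r₁ = λ·B[:,0] = (+0.99324,+0.07934,-0.08471); r₂ = λ·B[:,1] = (-0.09276,+0.98134,-0.16842)
r₃ = r₁×r₂ = (+0.06977,+0.17514,+0.98207); SVD([r₁ r₂ r₃]) → R = UVᵀ:
  R  [+0.99324 -0.09276 +0.06977]
  R  [+0.07934 +0.98134 +0.17514]
  R  [-0.08471 -0.16842 +0.98207]
t = (-0.52190, -0.27763, +1.27436) m
tr R = 2.956650; θ = arccos((tr R − 1)/2) = 0.208584 rad = 11.951°
axis k = ((R−Rᵀ)₃₂, (R−Rᵀ)₁₃, (R−Rᵀ)₂₁) / (2 sinθ) = (-0.829572, +0.372991, +0.415557)
rvec = θ·k = (-0.173036, +0.077800, +0.086679)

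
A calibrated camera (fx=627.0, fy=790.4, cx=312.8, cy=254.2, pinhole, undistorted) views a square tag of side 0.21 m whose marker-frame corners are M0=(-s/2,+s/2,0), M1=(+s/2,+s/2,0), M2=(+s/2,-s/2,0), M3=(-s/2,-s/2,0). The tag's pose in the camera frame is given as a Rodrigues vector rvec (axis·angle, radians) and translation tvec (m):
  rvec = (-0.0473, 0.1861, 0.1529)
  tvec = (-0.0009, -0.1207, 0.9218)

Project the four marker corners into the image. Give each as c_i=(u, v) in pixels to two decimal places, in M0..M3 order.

Intrinsics K: fx=627.0, fy=790.4, cx=312.8, cy=254.2
Marker side s = 0.21 m; corners in marker frame (Z=0):
  M0 = (-0.1050, +0.1050, 0)
  M1 = (+0.1050, +0.1050, 0)
  M2 = (+0.1050, -0.1050, 0)
  M3 = (-0.1050, -0.1050, 0)
rvec = (-0.0473, 0.1861, 0.1529), |rvec| = θ = 0.24546 rad = 14.064°
Rodrigues: sinθ=0.24300, 1−cosθ=0.02997; R = I + sinθ·[k]× + (1−cosθ)·[k]×²:
    [+0.97114 -0.15575 +0.18064]
    [+0.14699 +0.98726 +0.06098]
    [-0.18783 -0.03267 +0.98166]
t = (-0.0009, -0.1207, 0.9218) m
M0: Pc = R·M0+t = (-0.11922, -0.03247, +0.93809); u = 627.0·(-0.11922)/0.93809 + 312.8 = 233.1138, v = 790.4·(-0.03247)/0.93809 + 254.2 = 226.8403
M1: Pc = R·M1+t = (+0.08472, -0.00160, +0.89865); u = 627.0·(+0.08472)/0.89865 + 312.8 = 371.9077, v = 790.4·(-0.00160)/0.89865 + 254.2 = 252.7891
M2: Pc = R·M2+t = (+0.11742, -0.20893, +0.90551); u = 627.0·(+0.11742)/0.90551 + 312.8 = 394.1073, v = 790.4·(-0.20893)/0.90551 + 254.2 = 71.8309
M3: Pc = R·M3+t = (-0.08652, -0.23980, +0.94495); u = 627.0·(-0.08652)/0.94495 + 312.8 = 255.3944, v = 790.4·(-0.23980)/0.94495 + 254.2 = 53.6243

c0=(233.11, 226.84) c1=(371.91, 252.79) c2=(394.11, 71.83) c3=(255.39, 53.62)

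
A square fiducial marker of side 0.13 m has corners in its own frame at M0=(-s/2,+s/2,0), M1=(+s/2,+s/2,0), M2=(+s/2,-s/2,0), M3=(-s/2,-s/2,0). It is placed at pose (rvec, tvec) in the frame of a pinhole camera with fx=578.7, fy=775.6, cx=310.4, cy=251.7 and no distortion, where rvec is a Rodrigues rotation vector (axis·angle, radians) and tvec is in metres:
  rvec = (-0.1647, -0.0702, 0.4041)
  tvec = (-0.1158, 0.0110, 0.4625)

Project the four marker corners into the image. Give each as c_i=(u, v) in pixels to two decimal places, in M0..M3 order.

Intrinsics K: fx=578.7, fy=775.6, cx=310.4, cy=251.7
Marker side s = 0.13 m; corners in marker frame (Z=0):
  M0 = (-0.0650, +0.0650, 0)
  M1 = (+0.0650, +0.0650, 0)
  M2 = (+0.0650, -0.0650, 0)
  M3 = (-0.0650, -0.0650, 0)
rvec = (-0.1647, -0.0702, 0.4041), |rvec| = θ = 0.44199 rad = 25.324°
Rodrigues: sinθ=0.42773, 1−cosθ=0.09610; R = I + sinθ·[k]× + (1−cosθ)·[k]×²:
    [+0.91725 -0.38538 -0.10068]
    [+0.39676 +0.90633 +0.14544]
    [+0.03520 -0.17334 +0.98423]
t = (-0.1158, 0.0110, 0.4625) m
M0: Pc = R·M0+t = (-0.20047, +0.04412, +0.44894); u = 578.7·(-0.20047)/0.44894 + 310.4 = 51.9883, v = 775.6·(+0.04412)/0.44894 + 251.7 = 327.9255
M1: Pc = R·M1+t = (-0.08123, +0.09570, +0.45352); u = 578.7·(-0.08123)/0.45352 + 310.4 = 206.7506, v = 775.6·(+0.09570)/0.45352 + 251.7 = 415.3650
M2: Pc = R·M2+t = (-0.03113, -0.02212, +0.47606); u = 578.7·(-0.03113)/0.47606 + 310.4 = 272.5592, v = 775.6·(-0.02212)/0.47606 + 251.7 = 215.6583
M3: Pc = R·M3+t = (-0.15037, -0.07370, +0.47148); u = 578.7·(-0.15037)/0.47148 + 310.4 = 125.8325, v = 775.6·(-0.07370)/0.47148 + 251.7 = 130.4599

c0=(51.99, 327.93) c1=(206.75, 415.37) c2=(272.56, 215.66) c3=(125.83, 130.46)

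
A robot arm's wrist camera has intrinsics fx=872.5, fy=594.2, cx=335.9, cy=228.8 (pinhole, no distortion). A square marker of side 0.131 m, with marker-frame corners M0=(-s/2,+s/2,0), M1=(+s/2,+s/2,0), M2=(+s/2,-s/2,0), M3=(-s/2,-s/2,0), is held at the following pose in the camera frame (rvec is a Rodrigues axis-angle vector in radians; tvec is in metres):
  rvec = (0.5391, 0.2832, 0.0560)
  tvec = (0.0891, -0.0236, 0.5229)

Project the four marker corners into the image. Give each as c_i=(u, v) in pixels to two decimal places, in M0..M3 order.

c0=(378.00, 253.98) c1=(583.64, 273.76) c2=(613.73, 138.96) c3=(378.76, 125.32)

Intrinsics K: fx=872.5, fy=594.2, cx=335.9, cy=228.8
Marker side s = 0.131 m; corners in marker frame (Z=0):
  M0 = (-0.0655, +0.0655, 0)
  M1 = (+0.0655, +0.0655, 0)
  M2 = (+0.0655, -0.0655, 0)
  M3 = (-0.0655, -0.0655, 0)
rvec = (0.5391, 0.2832, 0.0560), |rvec| = θ = 0.61153 rad = 35.038°
Rodrigues: sinθ=0.57412, 1−cosθ=0.18123; R = I + sinθ·[k]× + (1−cosθ)·[k]×²:
    [+0.95961 +0.02141 +0.28051]
    [+0.12656 +0.85764 -0.49844]
    [-0.25125 +0.51381 +0.82029]
t = (0.0891, -0.0236, 0.5229) m
M0: Pc = R·M0+t = (+0.02765, +0.02429, +0.57301); u = 872.5·(+0.02765)/0.57301 + 335.9 = 377.9982, v = 594.2·(+0.02429)/0.57301 + 228.8 = 253.9836
M1: Pc = R·M1+t = (+0.15336, +0.04087, +0.54010); u = 872.5·(+0.15336)/0.54010 + 335.9 = 583.6406, v = 594.2·(+0.04087)/0.54010 + 228.8 = 273.7586
M2: Pc = R·M2+t = (+0.15055, -0.07149, +0.47279); u = 872.5·(+0.15055)/0.47279 + 335.9 = 613.7337, v = 594.2·(-0.07149)/0.47279 + 228.8 = 138.9572
M3: Pc = R·M3+t = (+0.02484, -0.08807, +0.50570); u = 872.5·(+0.02484)/0.50570 + 335.9 = 378.7619, v = 594.2·(-0.08807)/0.50570 + 228.8 = 125.3235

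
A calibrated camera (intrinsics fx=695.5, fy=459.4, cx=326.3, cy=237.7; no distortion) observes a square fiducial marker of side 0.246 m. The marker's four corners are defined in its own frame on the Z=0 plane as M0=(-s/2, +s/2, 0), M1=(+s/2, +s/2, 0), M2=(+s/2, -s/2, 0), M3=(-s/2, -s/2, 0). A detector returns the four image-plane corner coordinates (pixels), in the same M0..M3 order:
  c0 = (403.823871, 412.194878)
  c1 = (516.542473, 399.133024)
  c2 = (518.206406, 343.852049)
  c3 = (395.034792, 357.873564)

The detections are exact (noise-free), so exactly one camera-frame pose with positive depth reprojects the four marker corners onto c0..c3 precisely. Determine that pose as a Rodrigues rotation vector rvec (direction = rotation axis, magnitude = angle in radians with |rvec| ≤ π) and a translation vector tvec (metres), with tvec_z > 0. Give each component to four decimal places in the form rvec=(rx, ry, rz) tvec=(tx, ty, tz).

rvec=(0.5358, -0.0687, -0.1529) tvec=(0.2714, 0.4402, 1.4266)

Intrinsics K: fx=695.5, fy=459.4, cx=326.3, cy=237.7
Marker side s = 0.246 m; corners in marker frame (Z=0):
  M0 = (-0.1230, +0.1230, 0)
  M1 = (+0.1230, +0.1230, 0)
  M2 = (+0.1230, -0.1230, 0)
  M3 = (-0.1230, -0.1230, 0)
Detected image corners:
  c0 = (403.823871, 412.194878) px
  c1 = (516.542473, 399.133024) px
  c2 = (518.206406, 343.852049) px
  c3 = (395.034792, 357.873564) px
Planar DLT: solve 8×8 A·h = b for H (H[2,2]=1):
  H  [+486.62831 +179.33837 +458.60914]
  H  [-48.26345 +358.84724 +379.46103]
  H  [+0.01771 +0.35973 +1.00000]
B = K⁻¹H; ‖b₁‖=0.700969, ‖b₂‖=0.700969; λ = 2/(‖b₁‖+‖b₂‖) = 1.426597, sign → tz>0 ⇒ λ=+1.426597
r₁ = λ·B[:,0] = (+0.98631,-0.16294,+0.02526); r₂ = λ·B[:,1] = (+0.12709,+0.84881,+0.51319)
r₃ = r₁×r₂ = (-0.10506,-0.50296,+0.85790); SVD([r₁ r₂ r₃]) → R = UVᵀ:
  R  [+0.98631 +0.12709 -0.10506]
  R  [-0.16294 +0.84881 -0.50296]
  R  [+0.02526 +0.51319 +0.85790]
t = (+0.27139, +0.44022, +1.42660) m
tr R = 2.693023; θ = arccos((tr R − 1)/2) = 0.561398 rad = 32.166°
axis k = ((R−Rᵀ)₃₂, (R−Rᵀ)₁₃, (R−Rᵀ)₂₁) / (2 sinθ) = (+0.954369, -0.122399, -0.272395)
rvec = θ·k = (+0.535781, -0.068715, -0.152922)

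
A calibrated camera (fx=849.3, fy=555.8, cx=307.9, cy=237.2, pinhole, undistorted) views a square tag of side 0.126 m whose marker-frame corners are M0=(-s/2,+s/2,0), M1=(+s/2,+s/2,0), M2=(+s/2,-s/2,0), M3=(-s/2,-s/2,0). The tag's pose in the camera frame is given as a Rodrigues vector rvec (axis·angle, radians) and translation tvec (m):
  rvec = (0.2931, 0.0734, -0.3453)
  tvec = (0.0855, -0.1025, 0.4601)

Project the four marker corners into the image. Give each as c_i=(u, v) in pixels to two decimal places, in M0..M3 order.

Intrinsics K: fx=849.3, fy=555.8, cx=307.9, cy=237.2
Marker side s = 0.126 m; corners in marker frame (Z=0):
  M0 = (-0.0630, +0.0630, 0)
  M1 = (+0.0630, +0.0630, 0)
  M2 = (+0.0630, -0.0630, 0)
  M3 = (-0.0630, -0.0630, 0)
rvec = (0.2931, 0.0734, -0.3453), |rvec| = θ = 0.45883 rad = 26.289°
Rodrigues: sinθ=0.44290, 1−cosθ=0.10343; R = I + sinθ·[k]× + (1−cosθ)·[k]×²:
    [+0.93878 +0.34388 +0.02113]
    [-0.32274 +0.89922 -0.29538]
    [-0.12057 +0.27047 +0.95515]
t = (0.0855, -0.1025, 0.4601) m
M0: Pc = R·M0+t = (+0.04802, -0.02552, +0.48474); u = 849.3·(+0.04802)/0.48474 + 307.9 = 392.0381, v = 555.8·(-0.02552)/0.48474 + 237.2 = 207.9426
M1: Pc = R·M1+t = (+0.16631, -0.06618, +0.46954); u = 849.3·(+0.16631)/0.46954 + 307.9 = 608.7130, v = 555.8·(-0.06618)/0.46954 + 237.2 = 158.8601
M2: Pc = R·M2+t = (+0.12298, -0.17948, +0.43546); u = 849.3·(+0.12298)/0.43546 + 307.9 = 547.7488, v = 555.8·(-0.17948)/0.43546 + 237.2 = 8.1183
M3: Pc = R·M3+t = (+0.00469, -0.13882, +0.45066); u = 849.3·(+0.00469)/0.45066 + 307.9 = 316.7437, v = 555.8·(-0.13882)/0.45066 + 237.2 = 65.9942

c0=(392.04, 207.94) c1=(608.71, 158.86) c2=(547.75, 8.12) c3=(316.74, 65.99)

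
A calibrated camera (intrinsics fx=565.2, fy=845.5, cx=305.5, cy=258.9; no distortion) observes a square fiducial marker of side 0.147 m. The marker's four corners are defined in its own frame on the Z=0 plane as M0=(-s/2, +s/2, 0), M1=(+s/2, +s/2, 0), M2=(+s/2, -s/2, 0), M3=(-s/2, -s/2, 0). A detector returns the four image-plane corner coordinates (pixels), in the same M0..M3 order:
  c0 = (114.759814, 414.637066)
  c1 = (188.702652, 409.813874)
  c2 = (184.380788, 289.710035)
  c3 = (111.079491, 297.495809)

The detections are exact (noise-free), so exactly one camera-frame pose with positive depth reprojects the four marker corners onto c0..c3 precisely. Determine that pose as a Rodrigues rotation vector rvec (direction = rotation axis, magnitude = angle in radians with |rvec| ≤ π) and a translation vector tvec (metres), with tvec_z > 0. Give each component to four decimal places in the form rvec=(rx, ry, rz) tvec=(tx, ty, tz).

Intrinsics K: fx=565.2, fy=845.5, cx=305.5, cy=258.9
Marker side s = 0.147 m; corners in marker frame (Z=0):
  M0 = (-0.0735, +0.0735, 0)
  M1 = (+0.0735, +0.0735, 0)
  M2 = (+0.0735, -0.0735, 0)
  M3 = (-0.0735, -0.0735, 0)
Detected image corners:
  c0 = (114.759814, 414.637066) px
  c1 = (188.702652, 409.813874) px
  c2 = (184.380788, 289.710035) px
  c3 = (111.079491, 297.495809) px
Planar DLT: solve 8×8 A·h = b for H (H[2,2]=1):
  H  [+474.98648 +19.71889 +149.25650]
  H  [-103.81965 +789.21742 +352.73664]
  H  [-0.17255 -0.04990 +1.00000]
B = K⁻¹H; ‖b₁‖=0.952036, ‖b₂‖=0.952036; λ = 2/(‖b₁‖+‖b₂‖) = 1.050380, sign → tz>0 ⇒ λ=+1.050380
r₁ = λ·B[:,0] = (+0.98069,-0.07348,-0.18124); r₂ = λ·B[:,1] = (+0.06498,+0.99651,-0.05242)
r₃ = r₁×r₂ = (+0.18446,+0.03963,+0.98204); SVD([r₁ r₂ r₃]) → R = UVᵀ:
  R  [+0.98069 +0.06498 +0.18446]
  R  [-0.07348 +0.99651 +0.03963]
  R  [-0.18124 -0.05242 +0.98204]
t = (-0.29037, +0.11657, +1.05038) m
tr R = 2.959239; θ = arccos((tr R − 1)/2) = 0.202237 rad = 11.587°
axis k = ((R−Rᵀ)₃₂, (R−Rᵀ)₁₃, (R−Rᵀ)₂₁) / (2 sinθ) = (-0.229118, +0.910339, -0.344657)
rvec = θ·k = (-0.046336, +0.184104, -0.069702)

rvec=(-0.0463, 0.1841, -0.0697) tvec=(-0.2904, 0.1166, 1.0504)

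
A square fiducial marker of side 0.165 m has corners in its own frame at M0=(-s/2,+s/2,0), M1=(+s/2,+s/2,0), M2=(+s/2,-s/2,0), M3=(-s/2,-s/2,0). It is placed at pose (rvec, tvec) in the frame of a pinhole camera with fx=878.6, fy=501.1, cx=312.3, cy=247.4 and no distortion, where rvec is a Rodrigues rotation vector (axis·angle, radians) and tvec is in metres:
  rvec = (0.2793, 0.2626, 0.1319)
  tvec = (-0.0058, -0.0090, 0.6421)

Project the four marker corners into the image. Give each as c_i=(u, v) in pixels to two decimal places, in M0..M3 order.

Intrinsics K: fx=878.6, fy=501.1, cx=312.3, cy=247.4
Marker side s = 0.165 m; corners in marker frame (Z=0):
  M0 = (-0.0825, +0.0825, 0)
  M1 = (+0.0825, +0.0825, 0)
  M2 = (+0.0825, -0.0825, 0)
  M3 = (-0.0825, -0.0825, 0)
rvec = (0.2793, 0.2626, 0.1319), |rvec| = θ = 0.40542 rad = 23.229°
Rodrigues: sinθ=0.39440, 1−cosθ=0.08106; R = I + sinθ·[k]× + (1−cosθ)·[k]×²:
    [+0.95741 -0.09214 +0.27363]
    [+0.16449 +0.95295 -0.25463]
    [-0.23730 +0.28879 +0.92752]
t = (-0.0058, -0.0090, 0.6421) m
M0: Pc = R·M0+t = (-0.09239, +0.05605, +0.68550); u = 878.6·(-0.09239)/0.68550 + 312.3 = 193.8872, v = 501.1·(+0.05605)/0.68550 + 247.4 = 288.3707
M1: Pc = R·M1+t = (+0.06558, +0.08319, +0.64635); u = 878.6·(+0.06558)/0.64635 + 312.3 = 401.4508, v = 501.1·(+0.08319)/0.64635 + 247.4 = 311.8942
M2: Pc = R·M2+t = (+0.08079, -0.07405, +0.59870); u = 878.6·(+0.08079)/0.59870 + 312.3 = 430.8582, v = 501.1·(-0.07405)/0.59870 + 247.4 = 185.4232
M3: Pc = R·M3+t = (-0.07718, -0.10119, +0.63785); u = 878.6·(-0.07718)/0.63785 + 312.3 = 205.9833, v = 501.1·(-0.10119)/0.63785 + 247.4 = 167.9057

c0=(193.89, 288.37) c1=(401.45, 311.89) c2=(430.86, 185.42) c3=(205.98, 167.91)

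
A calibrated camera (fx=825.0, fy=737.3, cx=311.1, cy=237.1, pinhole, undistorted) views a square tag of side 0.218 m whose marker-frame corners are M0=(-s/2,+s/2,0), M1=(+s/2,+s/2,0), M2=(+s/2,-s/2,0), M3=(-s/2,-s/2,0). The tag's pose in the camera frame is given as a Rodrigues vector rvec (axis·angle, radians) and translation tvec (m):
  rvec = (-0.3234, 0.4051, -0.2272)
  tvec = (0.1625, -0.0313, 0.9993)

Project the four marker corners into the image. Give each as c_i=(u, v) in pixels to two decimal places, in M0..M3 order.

Intrinsics K: fx=825.0, fy=737.3, cx=311.1, cy=237.1
Marker side s = 0.218 m; corners in marker frame (Z=0):
  M0 = (-0.1090, +0.1090, 0)
  M1 = (+0.1090, +0.1090, 0)
  M2 = (+0.1090, -0.1090, 0)
  M3 = (-0.1090, -0.1090, 0)
rvec = (-0.3234, 0.4051, -0.2272), |rvec| = θ = 0.56596 rad = 32.427°
Rodrigues: sinθ=0.53623, 1−cosθ=0.15593; R = I + sinθ·[k]× + (1−cosθ)·[k]×²:
    [+0.89499 +0.15149 +0.41959]
    [-0.27904 +0.92396 +0.26161]
    [-0.34805 -0.35121 +0.86920]
t = (0.1625, -0.0313, 0.9993) m
M0: Pc = R·M0+t = (+0.08146, +0.09983, +0.99896); u = 825.0·(+0.08146)/0.99896 + 311.1 = 378.3738, v = 737.3·(+0.09983)/0.99896 + 237.1 = 310.7792
M1: Pc = R·M1+t = (+0.27657, +0.03900, +0.92308); u = 825.0·(+0.27657)/0.92308 + 311.1 = 558.2797, v = 737.3·(+0.03900)/0.92308 + 237.1 = 268.2479
M2: Pc = R·M2+t = (+0.24354, -0.16243, +0.99964); u = 825.0·(+0.24354)/0.99964 + 311.1 = 512.0928, v = 737.3·(-0.16243)/0.99964 + 237.1 = 117.3003
M3: Pc = R·M3+t = (+0.04843, -0.10160, +1.07552); u = 825.0·(+0.04843)/1.07552 + 311.1 = 348.2525, v = 737.3·(-0.10160)/1.07552 + 237.1 = 167.4527

c0=(378.37, 310.78) c1=(558.28, 268.25) c2=(512.09, 117.30) c3=(348.25, 167.45)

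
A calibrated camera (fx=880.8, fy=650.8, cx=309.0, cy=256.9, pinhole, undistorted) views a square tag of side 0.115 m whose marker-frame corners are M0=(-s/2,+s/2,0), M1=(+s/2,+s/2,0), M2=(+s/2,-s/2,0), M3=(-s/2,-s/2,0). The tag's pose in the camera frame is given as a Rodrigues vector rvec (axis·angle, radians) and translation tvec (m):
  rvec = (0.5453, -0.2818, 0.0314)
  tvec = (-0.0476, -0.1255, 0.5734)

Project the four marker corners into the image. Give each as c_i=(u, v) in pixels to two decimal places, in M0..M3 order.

c0=(145.66, 175.15) c1=(311.40, 173.85) c2=(330.45, 50.85) c3=(147.54, 44.99)

Intrinsics K: fx=880.8, fy=650.8, cx=309.0, cy=256.9
Marker side s = 0.115 m; corners in marker frame (Z=0):
  M0 = (-0.0575, +0.0575, 0)
  M1 = (+0.0575, +0.0575, 0)
  M2 = (+0.0575, -0.0575, 0)
  M3 = (-0.0575, -0.0575, 0)
rvec = (0.5453, -0.2818, 0.0314), |rvec| = θ = 0.61461 rad = 35.215°
Rodrigues: sinθ=0.57664, 1−cosθ=0.18300; R = I + sinθ·[k]× + (1−cosθ)·[k]×²:
    [+0.96105 -0.10390 -0.25610]
    [-0.04498 +0.85547 -0.51590]
    [+0.27269 +0.50732 +0.81747]
t = (-0.0476, -0.1255, 0.5734) m
M0: Pc = R·M0+t = (-0.10883, -0.07372, +0.58689); u = 880.8·(-0.10883)/0.58689 + 309.0 = 145.6618, v = 650.8·(-0.07372)/0.58689 + 256.9 = 175.1480
M1: Pc = R·M1+t = (+0.00169, -0.07890, +0.61825); u = 880.8·(+0.00169)/0.61825 + 309.0 = 311.4019, v = 650.8·(-0.07890)/0.61825 + 256.9 = 173.8491
M2: Pc = R·M2+t = (+0.01363, -0.17728, +0.55991); u = 880.8·(+0.01363)/0.55991 + 309.0 = 330.4493, v = 650.8·(-0.17728)/0.55991 + 256.9 = 50.8462
M3: Pc = R·M3+t = (-0.09689, -0.17210, +0.52855); u = 880.8·(-0.09689)/0.52855 + 309.0 = 147.5447, v = 650.8·(-0.17210)/0.52855 + 256.9 = 44.9907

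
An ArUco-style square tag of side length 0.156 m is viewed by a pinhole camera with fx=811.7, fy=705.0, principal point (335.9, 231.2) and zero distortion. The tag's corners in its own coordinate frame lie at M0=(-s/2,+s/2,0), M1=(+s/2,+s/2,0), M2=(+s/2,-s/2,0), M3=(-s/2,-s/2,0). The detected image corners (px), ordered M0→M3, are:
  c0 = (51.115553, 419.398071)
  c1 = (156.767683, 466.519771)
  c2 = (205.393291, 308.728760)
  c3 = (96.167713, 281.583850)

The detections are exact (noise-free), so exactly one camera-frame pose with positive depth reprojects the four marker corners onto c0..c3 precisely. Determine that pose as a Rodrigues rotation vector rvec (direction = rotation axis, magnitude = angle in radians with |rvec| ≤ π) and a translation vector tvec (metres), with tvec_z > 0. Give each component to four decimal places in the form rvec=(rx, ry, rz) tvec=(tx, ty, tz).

Intrinsics K: fx=811.7, fy=705.0, cx=335.9, cy=231.2
Marker side s = 0.156 m; corners in marker frame (Z=0):
  M0 = (-0.0780, +0.0780, 0)
  M1 = (+0.0780, +0.0780, 0)
  M2 = (+0.0780, -0.0780, 0)
  M3 = (-0.0780, -0.0780, 0)
Detected image corners:
  c0 = (51.115553, 419.398071) px
  c1 = (156.767683, 466.519771) px
  c2 = (205.393291, 308.728760) px
  c3 = (96.167713, 281.583850) px
Planar DLT: solve 8×8 A·h = b for H (H[2,2]=1):
  H  [+583.24154 -318.39214 +124.15767]
  H  [-68.71088 +888.59217 +367.00217]
  H  [-0.82915 -0.14827 +1.00000]
B = K⁻¹H; ‖b₁‖=1.358329, ‖b₂‖=1.358329; λ = 2/(‖b₁‖+‖b₂‖) = 0.736199, sign → tz>0 ⇒ λ=+0.736199
r₁ = λ·B[:,0] = (+0.78160,+0.12843,-0.61042); r₂ = λ·B[:,1] = (-0.24361,+0.96371,-0.10915)
r₃ = r₁×r₂ = (+0.57425,+0.23402,+0.78452); SVD([r₁ r₂ r₃]) → R = UVᵀ:
  R  [+0.78160 -0.24361 +0.57425]
  R  [+0.12843 +0.96371 +0.23402]
  R  [-0.61042 -0.10915 +0.78452]
t = (-0.19205, +0.14181, +0.73620) m
tr R = 2.529829; θ = arccos((tr R − 1)/2) = 0.699887 rad = 40.101°
axis k = ((R−Rᵀ)₃₂, (R−Rᵀ)₁₃, (R−Rᵀ)₂₁) / (2 sinθ) = (-0.266383, +0.919587, +0.288790)
rvec = θ·k = (-0.186438, +0.643607, +0.202120)

rvec=(-0.1864, 0.6436, 0.2021) tvec=(-0.1920, 0.1418, 0.7362)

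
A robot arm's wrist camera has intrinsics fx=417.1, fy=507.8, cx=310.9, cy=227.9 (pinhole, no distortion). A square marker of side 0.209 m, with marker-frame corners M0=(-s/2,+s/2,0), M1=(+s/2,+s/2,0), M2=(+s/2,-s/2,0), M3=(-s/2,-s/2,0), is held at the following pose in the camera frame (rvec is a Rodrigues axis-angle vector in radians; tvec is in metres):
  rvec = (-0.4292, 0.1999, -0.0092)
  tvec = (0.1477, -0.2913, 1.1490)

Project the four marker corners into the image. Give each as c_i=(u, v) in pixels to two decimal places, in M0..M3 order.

Intrinsics K: fx=417.1, fy=507.8, cx=310.9, cy=227.9
Marker side s = 0.209 m; corners in marker frame (Z=0):
  M0 = (-0.1045, +0.1045, 0)
  M1 = (+0.1045, +0.1045, 0)
  M2 = (+0.1045, -0.1045, 0)
  M3 = (-0.1045, -0.1045, 0)
rvec = (-0.4292, 0.1999, -0.0092), |rvec| = θ = 0.47356 rad = 27.133°
Rodrigues: sinθ=0.45606, 1−cosθ=0.11005; R = I + sinθ·[k]× + (1−cosθ)·[k]×²:
    [+0.98035 -0.03324 +0.19445]
    [-0.05096 +0.90956 +0.41243]
    [-0.19057 -0.41424 +0.88999]
t = (0.1477, -0.2913, 1.1490) m
M0: Pc = R·M0+t = (+0.04178, -0.19093, +1.12563); u = 417.1·(+0.04178)/1.12563 + 310.9 = 326.3814, v = 507.8·(-0.19093)/1.12563 + 227.9 = 141.7686
M1: Pc = R·M1+t = (+0.24667, -0.20158, +1.08580); u = 417.1·(+0.24667)/1.08580 + 310.9 = 405.6573, v = 507.8·(-0.20158)/1.08580 + 227.9 = 133.6277
M2: Pc = R·M2+t = (+0.25362, -0.39167, +1.17237); u = 417.1·(+0.25362)/1.17237 + 310.9 = 401.1316, v = 507.8·(-0.39167)/1.17237 + 227.9 = 58.2506
M3: Pc = R·M3+t = (+0.04873, -0.38102, +1.21220); u = 417.1·(+0.04873)/1.21220 + 310.9 = 327.6663, v = 507.8·(-0.38102)/1.21220 + 227.9 = 68.2867

c0=(326.38, 141.77) c1=(405.66, 133.63) c2=(401.13, 58.25) c3=(327.67, 68.29)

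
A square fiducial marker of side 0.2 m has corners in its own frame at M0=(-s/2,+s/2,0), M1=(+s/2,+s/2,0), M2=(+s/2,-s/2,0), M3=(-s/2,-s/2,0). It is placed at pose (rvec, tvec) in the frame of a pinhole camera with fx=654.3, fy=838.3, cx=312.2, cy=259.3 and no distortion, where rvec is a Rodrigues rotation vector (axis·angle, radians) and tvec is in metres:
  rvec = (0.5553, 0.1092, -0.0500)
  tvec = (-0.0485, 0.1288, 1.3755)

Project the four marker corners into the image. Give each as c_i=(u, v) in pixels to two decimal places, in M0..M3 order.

c0=(248.52, 384.77) c1=(339.22, 384.73) c2=(333.71, 286.24) c3=(235.99, 288.01)

Intrinsics K: fx=654.3, fy=838.3, cx=312.2, cy=259.3
Marker side s = 0.2 m; corners in marker frame (Z=0):
  M0 = (-0.1000, +0.1000, 0)
  M1 = (+0.1000, +0.1000, 0)
  M2 = (+0.1000, -0.1000, 0)
  M3 = (-0.1000, -0.1000, 0)
rvec = (0.5553, 0.1092, -0.0500), |rvec| = θ = 0.56814 rad = 32.552°
Rodrigues: sinθ=0.53806, 1−cosθ=0.15710; R = I + sinθ·[k]× + (1−cosθ)·[k]×²:
    [+0.99298 +0.07687 +0.08991]
    [-0.01784 +0.84871 -0.52856]
    [-0.11693 +0.52325 +0.84412]
t = (-0.0485, 0.1288, 1.3755) m
M0: Pc = R·M0+t = (-0.14011, +0.21545, +1.43952); u = 654.3·(-0.14011)/1.43952 + 312.2 = 248.5156, v = 838.3·(+0.21545)/1.43952 + 259.3 = 384.7696
M1: Pc = R·M1+t = (+0.05848, +0.21189, +1.41613); u = 654.3·(+0.05848)/1.41613 + 312.2 = 339.2218, v = 838.3·(+0.21189)/1.41613 + 259.3 = 384.7294
M2: Pc = R·M2+t = (+0.04311, +0.04215, +1.31148); u = 654.3·(+0.04311)/1.31148 + 312.2 = 333.7083, v = 838.3·(+0.04215)/1.31148 + 259.3 = 286.2393
M3: Pc = R·M3+t = (-0.15548, +0.04571, +1.33487); u = 654.3·(-0.15548)/1.33487 + 312.2 = 235.9876, v = 838.3·(+0.04571)/1.33487 + 259.3 = 288.0081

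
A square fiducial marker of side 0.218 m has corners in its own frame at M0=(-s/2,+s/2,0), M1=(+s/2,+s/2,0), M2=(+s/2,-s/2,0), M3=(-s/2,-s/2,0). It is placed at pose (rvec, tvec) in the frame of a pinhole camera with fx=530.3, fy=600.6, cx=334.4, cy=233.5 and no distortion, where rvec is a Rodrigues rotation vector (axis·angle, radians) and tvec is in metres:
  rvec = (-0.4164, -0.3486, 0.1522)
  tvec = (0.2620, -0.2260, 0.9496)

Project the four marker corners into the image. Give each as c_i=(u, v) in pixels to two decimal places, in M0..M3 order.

Intrinsics K: fx=530.3, fy=600.6, cx=334.4, cy=233.5
Marker side s = 0.218 m; corners in marker frame (Z=0):
  M0 = (-0.1090, +0.1090, 0)
  M1 = (+0.1090, +0.1090, 0)
  M2 = (+0.1090, -0.1090, 0)
  M3 = (-0.1090, -0.1090, 0)
rvec = (-0.4164, -0.3486, 0.1522), |rvec| = θ = 0.56398 rad = 32.314°
Rodrigues: sinθ=0.53456, 1−cosθ=0.15487; R = I + sinθ·[k]× + (1−cosθ)·[k]×²:
    [+0.92955 -0.07358 -0.36127]
    [+0.21493 +0.90430 +0.36884]
    [+0.29955 -0.42051 +0.85641]
t = (0.2620, -0.2260, 0.9496) m
M0: Pc = R·M0+t = (+0.15266, -0.15086, +0.87111); u = 530.3·(+0.15266)/0.87111 + 334.4 = 427.3323, v = 600.6·(-0.15086)/0.87111 + 233.5 = 129.4884
M1: Pc = R·M1+t = (+0.35530, -0.10400, +0.93642); u = 530.3·(+0.35530)/0.93642 + 334.4 = 535.6097, v = 600.6·(-0.10400)/0.93642 + 233.5 = 166.7941
M2: Pc = R·M2+t = (+0.37134, -0.30114, +1.02809); u = 530.3·(+0.37134)/1.02809 + 334.4 = 525.9429, v = 600.6·(-0.30114)/1.02809 + 233.5 = 57.5759
M3: Pc = R·M3+t = (+0.16870, -0.34800, +0.96278); u = 530.3·(+0.16870)/0.96278 + 334.4 = 427.3193, v = 600.6·(-0.34800)/0.96278 + 233.5 = 16.4142

c0=(427.33, 129.49) c1=(535.61, 166.79) c2=(525.94, 57.58) c3=(427.32, 16.41)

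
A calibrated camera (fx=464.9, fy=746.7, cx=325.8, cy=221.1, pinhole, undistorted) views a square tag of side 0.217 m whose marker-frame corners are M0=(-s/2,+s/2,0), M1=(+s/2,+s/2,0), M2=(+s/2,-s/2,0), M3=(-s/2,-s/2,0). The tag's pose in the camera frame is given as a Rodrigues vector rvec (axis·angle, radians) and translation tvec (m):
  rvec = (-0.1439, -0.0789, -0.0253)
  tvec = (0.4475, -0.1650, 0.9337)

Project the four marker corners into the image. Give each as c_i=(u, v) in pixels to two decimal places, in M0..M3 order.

c0=(500.97, 175.51) c1=(606.14, 172.95) c2=(593.85, 7.14) c3=(491.92, 6.54)

Intrinsics K: fx=464.9, fy=746.7, cx=325.8, cy=221.1
Marker side s = 0.217 m; corners in marker frame (Z=0):
  M0 = (-0.1085, +0.1085, 0)
  M1 = (+0.1085, +0.1085, 0)
  M2 = (+0.1085, -0.1085, 0)
  M3 = (-0.1085, -0.1085, 0)
rvec = (-0.1439, -0.0789, -0.0253), |rvec| = θ = 0.16605 rad = 9.514°
Rodrigues: sinθ=0.16529, 1−cosθ=0.01375; R = I + sinθ·[k]× + (1−cosθ)·[k]×²:
    [+0.99658 +0.03085 -0.07672]
    [-0.01952 +0.98935 +0.14424]
    [+0.08035 -0.14224 +0.98656]
t = (0.4475, -0.1650, 0.9337) m
M0: Pc = R·M0+t = (+0.34272, -0.05554, +0.90955); u = 464.9·(+0.34272)/0.90955 + 325.8 = 500.9747, v = 746.7·(-0.05554)/0.90955 + 221.1 = 175.5061
M1: Pc = R·M1+t = (+0.55898, -0.05977, +0.92698); u = 464.9·(+0.55898)/0.92698 + 325.8 = 606.1364, v = 746.7·(-0.05977)/0.92698 + 221.1 = 172.9517
M2: Pc = R·M2+t = (+0.55228, -0.27446, +0.95785); u = 464.9·(+0.55228)/0.95785 + 325.8 = 593.8536, v = 746.7·(-0.27446)/0.95785 + 221.1 = 7.1409
M3: Pc = R·M3+t = (+0.33602, -0.27023, +0.94042); u = 464.9·(+0.33602)/0.94042 + 325.8 = 491.9158, v = 746.7·(-0.27023)/0.94042 + 221.1 = 6.5370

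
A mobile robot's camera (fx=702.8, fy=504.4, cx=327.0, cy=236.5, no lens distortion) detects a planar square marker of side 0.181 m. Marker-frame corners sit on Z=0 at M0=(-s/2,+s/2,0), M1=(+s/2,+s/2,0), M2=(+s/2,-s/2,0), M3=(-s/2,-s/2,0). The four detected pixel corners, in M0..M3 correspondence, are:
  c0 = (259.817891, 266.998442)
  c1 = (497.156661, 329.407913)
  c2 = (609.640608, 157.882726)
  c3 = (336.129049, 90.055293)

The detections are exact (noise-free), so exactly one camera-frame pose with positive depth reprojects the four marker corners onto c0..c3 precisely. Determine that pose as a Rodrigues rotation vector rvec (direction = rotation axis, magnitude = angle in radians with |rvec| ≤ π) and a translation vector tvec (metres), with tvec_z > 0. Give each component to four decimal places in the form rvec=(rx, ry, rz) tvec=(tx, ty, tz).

rvec=(0.3478, 0.1116, 0.3338) tvec=(0.0635, -0.0187, 0.4736)

Intrinsics K: fx=702.8, fy=504.4, cx=327.0, cy=236.5
Marker side s = 0.181 m; corners in marker frame (Z=0):
  M0 = (-0.0905, +0.0905, 0)
  M1 = (+0.0905, +0.0905, 0)
  M2 = (+0.0905, -0.0905, 0)
  M3 = (-0.0905, -0.0905, 0)
Detected image corners:
  c0 = (259.817891, 266.998442) px
  c1 = (497.156661, 329.407913) px
  c2 = (609.640608, 157.882726) px
  c3 = (336.129049, 90.055293) px
Planar DLT: solve 8×8 A·h = b for H (H[2,2]=1):
  H  [+1359.35183 -204.18326 +421.28631]
  H  [+336.39215 +1119.65330 +216.63367]
  H  [-0.10598 +0.74325 +1.00000]
B = K⁻¹H; ‖b₁‖=2.111648, ‖b₂‖=2.111648; λ = 2/(‖b₁‖+‖b₂‖) = 0.473564, sign → tz>0 ⇒ λ=+0.473564
r₁ = λ·B[:,0] = (+0.93932,+0.33936,-0.05019); r₂ = λ·B[:,1] = (-0.30135,+0.88617,+0.35198)
r₃ = r₁×r₂ = (+0.16392,-0.31549,+0.93466); SVD([r₁ r₂ r₃]) → R = UVᵀ:
  R  [+0.93932 -0.30135 +0.16392]
  R  [+0.33936 +0.88617 -0.31549]
  R  [-0.05019 +0.35198 +0.93466]
t = (+0.06353, -0.01865, +0.47356) m
tr R = 2.760150; θ = arccos((tr R − 1)/2) = 0.494776 rad = 28.349°
axis k = ((R−Rᵀ)₃₂, (R−Rᵀ)₁₃, (R−Rᵀ)₂₁) / (2 sinθ) = (+0.702844, +0.225461, +0.674668)
rvec = θ·k = (+0.347751, +0.111553, +0.333810)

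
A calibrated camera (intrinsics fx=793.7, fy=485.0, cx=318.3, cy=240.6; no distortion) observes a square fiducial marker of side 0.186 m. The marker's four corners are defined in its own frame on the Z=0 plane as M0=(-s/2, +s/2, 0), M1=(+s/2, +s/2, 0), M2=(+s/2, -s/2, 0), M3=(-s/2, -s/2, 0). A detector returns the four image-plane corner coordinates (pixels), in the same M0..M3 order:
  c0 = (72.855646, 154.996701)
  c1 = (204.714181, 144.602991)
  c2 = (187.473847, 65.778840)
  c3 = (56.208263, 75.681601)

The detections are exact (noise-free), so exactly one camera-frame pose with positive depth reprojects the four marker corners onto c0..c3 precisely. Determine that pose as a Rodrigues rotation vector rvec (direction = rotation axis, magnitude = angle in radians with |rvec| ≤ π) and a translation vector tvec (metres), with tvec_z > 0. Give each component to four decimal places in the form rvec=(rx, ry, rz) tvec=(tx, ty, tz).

rvec=(-0.0337, -0.0312, -0.1360) tvec=(-0.2651, -0.3013, 1.1201)

Intrinsics K: fx=793.7, fy=485.0, cx=318.3, cy=240.6
Marker side s = 0.186 m; corners in marker frame (Z=0):
  M0 = (-0.0930, +0.0930, 0)
  M1 = (+0.0930, +0.0930, 0)
  M2 = (+0.0930, -0.0930, 0)
  M3 = (-0.0930, -0.0930, 0)
Detected image corners:
  c0 = (72.855646, 154.996701) px
  c1 = (204.714181, 144.602991) px
  c2 = (187.473847, 65.778840) px
  c3 = (56.208263, 75.681601) px
Planar DLT: solve 8×8 A·h = b for H (H[2,2]=1):
  H  [+711.19945 +87.44299 +130.47305]
  H  [-51.27328 +422.00710 +110.14779]
  H  [+0.02978 -0.02807 +1.00000]
B = K⁻¹H; ‖b₁‖=0.892783, ‖b₂‖=0.892783; λ = 2/(‖b₁‖+‖b₂‖) = 1.120093, sign → tz>0 ⇒ λ=+1.120093
r₁ = λ·B[:,0] = (+0.99029,-0.13496,+0.03336); r₂ = λ·B[:,1] = (+0.13601,+0.99021,-0.03144)
r₃ = r₁×r₂ = (-0.02879,+0.03567,+0.99895); SVD([r₁ r₂ r₃]) → R = UVᵀ:
  R  [+0.99029 +0.13601 -0.02879]
  R  [-0.13496 +0.99021 +0.03567]
  R  [+0.03336 -0.03144 +0.99895]
t = (-0.26507, -0.30128, +1.12009) m
tr R = 2.979447; θ = arccos((tr R − 1)/2) = 0.143487 rad = 8.221°
axis k = ((R−Rᵀ)₃₂, (R−Rᵀ)₁₃, (R−Rᵀ)₂₁) / (2 sinθ) = (-0.234644, -0.217291, -0.947484)
rvec = θ·k = (-0.033668, -0.031178, -0.135952)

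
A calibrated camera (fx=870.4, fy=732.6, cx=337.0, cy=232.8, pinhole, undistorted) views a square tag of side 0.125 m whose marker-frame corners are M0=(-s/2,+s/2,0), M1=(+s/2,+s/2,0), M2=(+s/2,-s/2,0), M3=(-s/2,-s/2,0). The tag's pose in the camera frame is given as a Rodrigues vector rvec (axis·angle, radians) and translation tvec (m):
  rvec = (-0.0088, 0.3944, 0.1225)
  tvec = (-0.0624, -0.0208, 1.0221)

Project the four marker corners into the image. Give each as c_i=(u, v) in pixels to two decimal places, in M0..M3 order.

Intrinsics K: fx=870.4, fy=732.6, cx=337.0, cy=232.8
Marker side s = 0.125 m; corners in marker frame (Z=0):
  M0 = (-0.0625, +0.0625, 0)
  M1 = (+0.0625, +0.0625, 0)
  M2 = (+0.0625, -0.0625, 0)
  M3 = (-0.0625, -0.0625, 0)
rvec = (-0.0088, 0.3944, 0.1225), |rvec| = θ = 0.41308 rad = 23.668°
Rodrigues: sinθ=0.40143, 1−cosθ=0.08411; R = I + sinθ·[k]× + (1−cosθ)·[k]×²:
    [+0.91593 -0.12076 +0.38275]
    [+0.11733 +0.99256 +0.03237]
    [-0.38381 +0.01526 +0.92329]
t = (-0.0624, -0.0208, 1.0221) m
M0: Pc = R·M0+t = (-0.12719, +0.03390, +1.04704); u = 870.4·(-0.12719)/1.04704 + 337.0 = 231.2654, v = 732.6·(+0.03390)/1.04704 + 232.8 = 256.5206
M1: Pc = R·M1+t = (-0.01270, +0.04857, +0.99907); u = 870.4·(-0.01270)/0.99907 + 337.0 = 325.9340, v = 732.6·(+0.04857)/0.99907 + 232.8 = 268.4147
M2: Pc = R·M2+t = (+0.00239, -0.07550, +0.99716); u = 870.4·(+0.00239)/0.99716 + 337.0 = 339.0886, v = 732.6·(-0.07550)/0.99716 + 232.8 = 177.3297
M3: Pc = R·M3+t = (-0.11210, -0.09017, +1.04513); u = 870.4·(-0.11210)/1.04513 + 337.0 = 243.6433, v = 732.6·(-0.09017)/1.04513 + 232.8 = 169.5951

c0=(231.27, 256.52) c1=(325.93, 268.41) c2=(339.09, 177.33) c3=(243.64, 169.60)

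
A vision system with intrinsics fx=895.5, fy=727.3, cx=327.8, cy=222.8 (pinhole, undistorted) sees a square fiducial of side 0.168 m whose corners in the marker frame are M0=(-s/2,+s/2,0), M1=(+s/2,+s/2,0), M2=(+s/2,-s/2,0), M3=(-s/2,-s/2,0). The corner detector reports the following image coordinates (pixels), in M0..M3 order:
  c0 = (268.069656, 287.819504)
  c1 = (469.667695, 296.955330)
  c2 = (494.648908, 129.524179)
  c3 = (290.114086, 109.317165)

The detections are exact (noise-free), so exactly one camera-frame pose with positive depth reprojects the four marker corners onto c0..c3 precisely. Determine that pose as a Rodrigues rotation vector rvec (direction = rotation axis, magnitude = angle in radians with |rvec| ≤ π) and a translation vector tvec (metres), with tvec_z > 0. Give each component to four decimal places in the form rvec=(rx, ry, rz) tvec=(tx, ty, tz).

Intrinsics K: fx=895.5, fy=727.3, cx=327.8, cy=222.8
Marker side s = 0.168 m; corners in marker frame (Z=0):
  M0 = (-0.0840, +0.0840, 0)
  M1 = (+0.0840, +0.0840, 0)
  M2 = (+0.0840, -0.0840, 0)
  M3 = (-0.0840, -0.0840, 0)
Detected image corners:
  c0 = (268.069656, 287.819504) px
  c1 = (469.667695, 296.955330) px
  c2 = (494.648908, 129.524179) px
  c3 = (290.114086, 109.317165) px
Planar DLT: solve 8×8 A·h = b for H (H[2,2]=1):
  H  [+1349.48869 -91.15370 +383.65393]
  H  [+163.17013 +1055.08760 +207.06873]
  H  [+0.37006 +0.12893 +1.00000]
B = K⁻¹H; ‖b₁‖=1.424882, ‖b₂‖=1.424882; λ = 2/(‖b₁‖+‖b₂‖) = 0.701812, sign → tz>0 ⇒ λ=+0.701812
r₁ = λ·B[:,0] = (+0.96254,+0.07789,+0.25971); r₂ = λ·B[:,1] = (-0.10456,+0.99039,+0.09049)
r₃ = r₁×r₂ = (-0.25017,-0.11425,+0.96144); SVD([r₁ r₂ r₃]) → R = UVᵀ:
  R  [+0.96254 -0.10456 -0.25017]
  R  [+0.07789 +0.99039 -0.11425]
  R  [+0.25971 +0.09049 +0.96144]
t = (+0.04377, -0.01518, +0.70181) m
tr R = 2.914370; θ = arccos((tr R − 1)/2) = 0.293681 rad = 16.827°
axis k = ((R−Rᵀ)₃₂, (R−Rᵀ)₁₃, (R−Rᵀ)₂₁) / (2 sinθ) = (+0.353637, -0.880697, +0.315141)
rvec = θ·k = (+0.103857, -0.258644, +0.092551)

rvec=(0.1039, -0.2586, 0.0926) tvec=(0.0438, -0.0152, 0.7018)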